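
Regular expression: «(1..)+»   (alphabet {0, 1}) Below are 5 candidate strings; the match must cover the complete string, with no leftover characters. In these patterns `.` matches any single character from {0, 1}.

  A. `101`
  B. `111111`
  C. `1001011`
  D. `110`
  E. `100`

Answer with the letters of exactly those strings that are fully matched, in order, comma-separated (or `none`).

A, B, D, E

A → match
B → match
C → no match
D → match
E → match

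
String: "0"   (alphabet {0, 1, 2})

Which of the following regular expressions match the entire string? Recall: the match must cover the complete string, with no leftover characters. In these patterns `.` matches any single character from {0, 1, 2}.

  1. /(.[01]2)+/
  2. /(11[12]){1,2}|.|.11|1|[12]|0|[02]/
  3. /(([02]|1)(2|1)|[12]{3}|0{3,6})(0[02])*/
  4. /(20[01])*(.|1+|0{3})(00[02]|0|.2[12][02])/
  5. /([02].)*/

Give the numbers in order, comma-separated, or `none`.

2

1 → no match — must end with "2"
2 → match
3 → no match
4 → no match
5 → no match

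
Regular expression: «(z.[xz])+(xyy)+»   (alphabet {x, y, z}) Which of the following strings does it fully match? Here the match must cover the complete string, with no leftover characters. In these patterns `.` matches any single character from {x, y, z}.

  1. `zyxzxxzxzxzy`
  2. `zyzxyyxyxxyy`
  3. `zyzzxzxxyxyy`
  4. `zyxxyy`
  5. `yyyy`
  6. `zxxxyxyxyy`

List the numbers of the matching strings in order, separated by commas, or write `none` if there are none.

4

1 → no match — must end with `xyy`
2 → no match
3 → no match
4 → match
5 → no match — must start with `z`
6 → no match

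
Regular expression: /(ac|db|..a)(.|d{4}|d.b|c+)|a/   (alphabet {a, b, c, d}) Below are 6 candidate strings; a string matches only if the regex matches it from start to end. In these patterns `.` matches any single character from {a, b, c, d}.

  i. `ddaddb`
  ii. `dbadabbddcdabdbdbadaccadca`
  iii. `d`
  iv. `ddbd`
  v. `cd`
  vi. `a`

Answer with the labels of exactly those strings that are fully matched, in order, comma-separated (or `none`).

i, vi

i → match
ii → no match
iii → no match
iv → no match
v → no match
vi → match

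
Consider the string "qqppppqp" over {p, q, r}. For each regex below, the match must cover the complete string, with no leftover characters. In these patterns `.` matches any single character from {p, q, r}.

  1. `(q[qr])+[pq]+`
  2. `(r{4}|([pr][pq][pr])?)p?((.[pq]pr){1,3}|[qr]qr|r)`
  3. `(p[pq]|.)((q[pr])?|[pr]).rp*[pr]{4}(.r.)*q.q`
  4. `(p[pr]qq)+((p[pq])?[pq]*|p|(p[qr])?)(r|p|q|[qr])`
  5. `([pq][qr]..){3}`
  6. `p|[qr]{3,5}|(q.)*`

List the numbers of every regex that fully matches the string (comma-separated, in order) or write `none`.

1 → match
2 → no match
3 → no match — must end with "q"
4 → no match — must start with "p"
5 → no match
6 → no match

1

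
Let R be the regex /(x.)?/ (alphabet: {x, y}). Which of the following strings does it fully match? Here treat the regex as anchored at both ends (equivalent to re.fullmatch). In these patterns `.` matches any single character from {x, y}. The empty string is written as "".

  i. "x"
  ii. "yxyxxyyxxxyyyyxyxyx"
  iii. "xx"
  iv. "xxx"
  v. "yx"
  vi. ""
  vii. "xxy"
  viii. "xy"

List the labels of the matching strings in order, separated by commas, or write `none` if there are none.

iii, vi, viii

i → no match
ii → no match
iii → match
iv → no match
v → no match
vi → match
vii → no match
viii → match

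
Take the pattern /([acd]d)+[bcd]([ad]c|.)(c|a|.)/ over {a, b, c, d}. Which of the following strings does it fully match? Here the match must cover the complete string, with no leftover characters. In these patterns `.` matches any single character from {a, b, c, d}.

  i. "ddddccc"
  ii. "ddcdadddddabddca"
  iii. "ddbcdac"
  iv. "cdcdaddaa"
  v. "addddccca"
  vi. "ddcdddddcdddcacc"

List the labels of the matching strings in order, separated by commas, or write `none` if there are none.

i, iv, vi

i → match
ii → no match
iii → no match
iv → match
v → no match
vi → match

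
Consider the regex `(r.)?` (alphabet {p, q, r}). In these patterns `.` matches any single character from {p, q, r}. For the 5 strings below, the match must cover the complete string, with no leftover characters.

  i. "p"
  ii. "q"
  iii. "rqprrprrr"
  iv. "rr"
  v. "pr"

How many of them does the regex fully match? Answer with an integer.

i → no match
ii → no match
iii → no match
iv → match
v → no match
Total matched: 1

1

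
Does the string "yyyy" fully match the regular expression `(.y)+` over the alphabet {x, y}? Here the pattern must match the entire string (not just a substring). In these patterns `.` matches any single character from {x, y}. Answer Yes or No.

Yes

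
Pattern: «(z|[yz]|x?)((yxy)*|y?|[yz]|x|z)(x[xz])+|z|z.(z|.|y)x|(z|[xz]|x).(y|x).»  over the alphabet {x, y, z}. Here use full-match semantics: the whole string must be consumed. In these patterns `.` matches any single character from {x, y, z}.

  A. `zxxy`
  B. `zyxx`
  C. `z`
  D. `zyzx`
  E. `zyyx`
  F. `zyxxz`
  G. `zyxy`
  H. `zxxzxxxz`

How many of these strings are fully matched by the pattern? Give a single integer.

7

A → match
B → match
C → match
D → match
E → match
F → no match
G → match
H → match
Total matched: 7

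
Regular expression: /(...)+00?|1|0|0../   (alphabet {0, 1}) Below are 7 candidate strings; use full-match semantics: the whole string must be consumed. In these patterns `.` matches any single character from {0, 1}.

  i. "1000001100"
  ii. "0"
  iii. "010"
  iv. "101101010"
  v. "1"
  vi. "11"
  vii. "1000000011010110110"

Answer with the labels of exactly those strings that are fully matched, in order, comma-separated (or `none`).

i → match
ii → match
iii → match
iv → no match
v → match
vi → no match
vii → match

i, ii, iii, v, vii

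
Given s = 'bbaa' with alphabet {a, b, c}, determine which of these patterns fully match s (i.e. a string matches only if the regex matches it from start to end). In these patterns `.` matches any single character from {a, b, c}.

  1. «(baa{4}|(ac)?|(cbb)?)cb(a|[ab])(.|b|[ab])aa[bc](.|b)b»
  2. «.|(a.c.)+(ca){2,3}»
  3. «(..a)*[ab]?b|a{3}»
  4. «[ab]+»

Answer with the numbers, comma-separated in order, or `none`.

4

1 → no match — must end with 'b'
2 → no match
3 → no match
4 → match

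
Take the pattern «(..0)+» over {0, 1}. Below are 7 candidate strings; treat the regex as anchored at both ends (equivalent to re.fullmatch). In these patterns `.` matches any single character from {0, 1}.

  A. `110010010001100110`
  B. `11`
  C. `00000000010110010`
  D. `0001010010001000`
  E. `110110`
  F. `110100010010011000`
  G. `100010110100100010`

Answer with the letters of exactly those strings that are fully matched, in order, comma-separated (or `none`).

E, G

A → no match
B → no match — must end with `0`
C → no match
D → no match
E → match
F → no match
G → match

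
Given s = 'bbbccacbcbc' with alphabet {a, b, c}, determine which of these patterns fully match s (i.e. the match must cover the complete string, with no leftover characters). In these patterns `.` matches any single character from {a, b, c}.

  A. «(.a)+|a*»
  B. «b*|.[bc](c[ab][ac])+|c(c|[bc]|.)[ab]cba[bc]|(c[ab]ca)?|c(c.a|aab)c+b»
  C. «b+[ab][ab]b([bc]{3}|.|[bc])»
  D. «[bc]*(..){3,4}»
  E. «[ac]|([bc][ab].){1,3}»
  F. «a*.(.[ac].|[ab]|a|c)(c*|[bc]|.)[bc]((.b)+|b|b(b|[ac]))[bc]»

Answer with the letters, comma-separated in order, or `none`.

D

A → no match
B → no match
C → no match
D → match
E → no match
F → no match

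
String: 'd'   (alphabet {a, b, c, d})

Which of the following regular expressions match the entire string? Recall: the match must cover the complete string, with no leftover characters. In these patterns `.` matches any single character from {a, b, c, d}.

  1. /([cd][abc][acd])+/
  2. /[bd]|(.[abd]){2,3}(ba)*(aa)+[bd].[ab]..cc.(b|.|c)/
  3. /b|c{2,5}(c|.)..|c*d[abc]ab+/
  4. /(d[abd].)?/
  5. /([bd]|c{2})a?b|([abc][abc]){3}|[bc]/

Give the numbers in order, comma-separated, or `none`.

2

1 → no match
2 → match
3 → no match
4 → no match
5 → no match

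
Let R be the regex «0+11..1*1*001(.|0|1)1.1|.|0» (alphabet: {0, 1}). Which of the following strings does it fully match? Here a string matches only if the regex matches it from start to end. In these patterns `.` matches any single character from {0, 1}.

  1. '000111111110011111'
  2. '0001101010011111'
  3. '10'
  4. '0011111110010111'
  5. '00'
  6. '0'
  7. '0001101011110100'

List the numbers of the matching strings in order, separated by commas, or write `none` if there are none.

1, 4, 6

1 → match
2 → no match
3. '10' → no match
4 → match
5. '00' → no match
6. '0' → match
7 → no match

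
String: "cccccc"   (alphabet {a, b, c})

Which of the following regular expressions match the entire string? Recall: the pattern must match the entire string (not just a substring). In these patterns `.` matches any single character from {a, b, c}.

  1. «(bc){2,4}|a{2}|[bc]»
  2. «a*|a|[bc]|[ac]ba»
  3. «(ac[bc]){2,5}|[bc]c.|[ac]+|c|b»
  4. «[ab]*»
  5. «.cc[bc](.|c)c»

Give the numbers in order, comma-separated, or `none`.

1 → no match
2 → no match
3 → match
4 → no match
5 → match

3, 5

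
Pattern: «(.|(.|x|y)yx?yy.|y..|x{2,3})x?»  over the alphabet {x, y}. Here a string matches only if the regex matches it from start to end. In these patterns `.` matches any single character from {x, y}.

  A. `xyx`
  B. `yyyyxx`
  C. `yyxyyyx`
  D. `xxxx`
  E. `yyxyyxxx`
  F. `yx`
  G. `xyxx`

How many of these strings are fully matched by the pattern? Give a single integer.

A → no match
B → match
C → match
D → match
E → no match
F → match
G → no match
Total matched: 4

4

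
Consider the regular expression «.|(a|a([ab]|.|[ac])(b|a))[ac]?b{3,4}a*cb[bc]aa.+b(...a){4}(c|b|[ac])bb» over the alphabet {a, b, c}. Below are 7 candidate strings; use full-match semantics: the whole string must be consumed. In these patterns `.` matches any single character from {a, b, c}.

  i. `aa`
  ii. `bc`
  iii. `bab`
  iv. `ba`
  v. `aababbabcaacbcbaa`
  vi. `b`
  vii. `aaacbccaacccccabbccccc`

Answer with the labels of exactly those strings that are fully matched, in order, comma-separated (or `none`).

i. `aa` → no match
ii. `bc` → no match
iii. `bab` → no match
iv. `ba` → no match
v → no match
vi. `b` → match
vii → no match

vi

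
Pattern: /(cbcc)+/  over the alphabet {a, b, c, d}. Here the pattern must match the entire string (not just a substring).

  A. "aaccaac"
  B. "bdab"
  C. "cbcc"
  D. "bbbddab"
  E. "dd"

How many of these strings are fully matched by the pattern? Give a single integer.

A → no match — must start with "cbcc"
B → no match — must start with "cbcc"
C → match
D → no match — must start with "cbcc"
E → no match — must start with "cbcc"
Total matched: 1

1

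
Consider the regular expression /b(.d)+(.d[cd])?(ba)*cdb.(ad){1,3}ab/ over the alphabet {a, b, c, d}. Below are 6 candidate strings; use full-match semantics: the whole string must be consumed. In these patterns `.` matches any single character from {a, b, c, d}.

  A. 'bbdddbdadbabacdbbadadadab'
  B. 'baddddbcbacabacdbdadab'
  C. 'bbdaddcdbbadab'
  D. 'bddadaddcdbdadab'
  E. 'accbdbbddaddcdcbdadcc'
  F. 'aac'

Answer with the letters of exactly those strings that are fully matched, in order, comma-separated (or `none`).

A → match
B → no match
C → match
D → match
E → no match — must start with 'b'
F. 'aac' → no match — must start with 'b'

A, C, D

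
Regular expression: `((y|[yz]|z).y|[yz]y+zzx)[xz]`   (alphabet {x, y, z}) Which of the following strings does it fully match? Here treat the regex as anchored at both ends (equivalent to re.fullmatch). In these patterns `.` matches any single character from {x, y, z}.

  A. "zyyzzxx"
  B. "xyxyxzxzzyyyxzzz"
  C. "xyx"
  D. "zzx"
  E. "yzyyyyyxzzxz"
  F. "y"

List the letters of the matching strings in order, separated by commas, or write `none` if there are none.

A

A → match
B → no match
C → no match
D → no match
E → no match
F → no match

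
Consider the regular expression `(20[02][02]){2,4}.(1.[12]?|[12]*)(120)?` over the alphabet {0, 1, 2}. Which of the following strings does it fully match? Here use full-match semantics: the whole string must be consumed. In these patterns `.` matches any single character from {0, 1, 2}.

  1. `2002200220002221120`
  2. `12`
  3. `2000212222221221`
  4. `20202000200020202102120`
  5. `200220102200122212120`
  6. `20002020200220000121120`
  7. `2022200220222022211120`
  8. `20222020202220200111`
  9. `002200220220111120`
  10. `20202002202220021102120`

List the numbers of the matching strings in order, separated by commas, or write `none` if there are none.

1 → match
2 → no match — must start with `20`
3 → no match
4 → match
5 → no match
6 → match
7 → match
8 → match
9 → no match — must start with `20`
10 → match

1, 4, 6, 7, 8, 10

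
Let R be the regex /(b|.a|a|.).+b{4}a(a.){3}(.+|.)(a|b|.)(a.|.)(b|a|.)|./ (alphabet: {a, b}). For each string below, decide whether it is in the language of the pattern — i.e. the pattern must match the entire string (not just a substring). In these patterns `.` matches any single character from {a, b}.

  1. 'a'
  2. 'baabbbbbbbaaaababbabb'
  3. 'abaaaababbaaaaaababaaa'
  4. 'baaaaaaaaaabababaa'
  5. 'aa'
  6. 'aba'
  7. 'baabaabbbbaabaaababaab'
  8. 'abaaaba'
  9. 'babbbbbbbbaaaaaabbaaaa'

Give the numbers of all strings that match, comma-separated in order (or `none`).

1, 2, 7, 9

1. 'a' → match
2 → match
3 → no match
4 → no match
5. 'aa' → no match
6. 'aba' → no match
7 → match
8. 'abaaaba' → no match
9 → match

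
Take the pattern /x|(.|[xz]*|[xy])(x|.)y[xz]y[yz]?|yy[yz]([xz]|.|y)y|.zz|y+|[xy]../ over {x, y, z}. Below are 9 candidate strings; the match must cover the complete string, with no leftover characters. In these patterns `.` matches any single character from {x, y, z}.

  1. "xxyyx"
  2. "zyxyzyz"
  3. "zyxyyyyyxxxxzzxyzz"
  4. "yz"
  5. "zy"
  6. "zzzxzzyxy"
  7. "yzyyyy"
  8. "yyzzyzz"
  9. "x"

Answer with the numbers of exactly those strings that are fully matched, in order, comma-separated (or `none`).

1. "xxyyx" → no match
2. "zyxyzyz" → no match
3 → no match
4. "yz" → no match
5. "zy" → no match
6. "zzzxzzyxy" → match
7. "yzyyyy" → no match
8. "yyzzyzz" → no match
9. "x" → match

6, 9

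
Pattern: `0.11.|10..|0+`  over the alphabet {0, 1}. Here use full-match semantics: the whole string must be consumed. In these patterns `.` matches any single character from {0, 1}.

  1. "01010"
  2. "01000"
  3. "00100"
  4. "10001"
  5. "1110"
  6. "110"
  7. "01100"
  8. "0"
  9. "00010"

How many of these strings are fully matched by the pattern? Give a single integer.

1 → no match
2 → no match
3 → no match
4 → no match
5 → no match
6 → no match
7 → no match
8 → match
9 → no match
Total matched: 1

1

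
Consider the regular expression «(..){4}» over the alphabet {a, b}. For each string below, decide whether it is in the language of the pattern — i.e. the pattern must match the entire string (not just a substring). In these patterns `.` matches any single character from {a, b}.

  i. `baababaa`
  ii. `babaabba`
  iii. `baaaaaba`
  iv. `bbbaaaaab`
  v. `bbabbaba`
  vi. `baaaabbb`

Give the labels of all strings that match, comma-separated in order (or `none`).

i → match
ii → match
iii → match
iv → no match
v → match
vi → match

i, ii, iii, v, vi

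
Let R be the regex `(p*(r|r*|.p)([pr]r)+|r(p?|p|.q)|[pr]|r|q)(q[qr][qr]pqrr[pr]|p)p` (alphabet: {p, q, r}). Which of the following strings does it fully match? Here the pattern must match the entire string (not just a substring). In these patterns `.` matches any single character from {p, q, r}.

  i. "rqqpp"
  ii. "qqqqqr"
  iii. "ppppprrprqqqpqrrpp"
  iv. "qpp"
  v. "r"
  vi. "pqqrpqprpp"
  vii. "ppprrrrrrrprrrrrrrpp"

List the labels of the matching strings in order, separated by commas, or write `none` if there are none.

i → match
ii → no match — must end with "p"
iii → match
iv → match
v → no match — must end with "p"
vi → no match
vii → match

i, iii, iv, vii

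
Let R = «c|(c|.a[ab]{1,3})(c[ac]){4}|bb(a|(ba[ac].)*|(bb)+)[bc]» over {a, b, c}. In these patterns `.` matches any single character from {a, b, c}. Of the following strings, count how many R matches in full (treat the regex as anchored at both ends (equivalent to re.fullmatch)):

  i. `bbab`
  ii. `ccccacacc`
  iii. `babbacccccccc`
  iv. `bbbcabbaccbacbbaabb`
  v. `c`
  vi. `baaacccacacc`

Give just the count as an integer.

i → match
ii → match
iii → match
iv → no match
v → match
vi → match
Total matched: 5

5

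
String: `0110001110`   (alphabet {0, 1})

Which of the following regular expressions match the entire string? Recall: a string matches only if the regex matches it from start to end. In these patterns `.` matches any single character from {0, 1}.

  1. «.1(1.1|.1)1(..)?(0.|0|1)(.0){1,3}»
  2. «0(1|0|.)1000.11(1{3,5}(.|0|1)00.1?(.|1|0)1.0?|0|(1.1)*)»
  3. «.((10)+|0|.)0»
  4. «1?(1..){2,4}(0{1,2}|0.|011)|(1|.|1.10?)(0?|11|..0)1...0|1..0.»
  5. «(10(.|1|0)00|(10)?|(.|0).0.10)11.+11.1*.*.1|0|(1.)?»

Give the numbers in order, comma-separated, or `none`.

1 → no match
2 → match
3 → no match
4 → no match
5 → no match

2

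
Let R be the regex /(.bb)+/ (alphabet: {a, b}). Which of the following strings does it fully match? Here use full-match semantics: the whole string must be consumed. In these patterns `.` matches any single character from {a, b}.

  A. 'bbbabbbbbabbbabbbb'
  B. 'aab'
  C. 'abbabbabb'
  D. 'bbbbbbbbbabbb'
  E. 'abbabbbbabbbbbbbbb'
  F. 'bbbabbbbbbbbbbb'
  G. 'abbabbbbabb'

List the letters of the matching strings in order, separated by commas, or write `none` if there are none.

A → no match
B → no match — must end with 'bb'
C → match
D → no match
E → no match
F → match
G → no match

C, F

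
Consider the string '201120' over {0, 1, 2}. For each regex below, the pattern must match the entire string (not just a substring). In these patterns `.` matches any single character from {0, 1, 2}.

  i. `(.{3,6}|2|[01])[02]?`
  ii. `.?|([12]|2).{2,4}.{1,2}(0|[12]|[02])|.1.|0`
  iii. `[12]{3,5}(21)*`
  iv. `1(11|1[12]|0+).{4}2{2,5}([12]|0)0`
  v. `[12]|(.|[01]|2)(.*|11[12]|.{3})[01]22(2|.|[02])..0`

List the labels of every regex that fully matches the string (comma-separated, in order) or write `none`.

i, ii

i → match
ii → match
iii → no match
iv → no match — must start with '1'
v → no match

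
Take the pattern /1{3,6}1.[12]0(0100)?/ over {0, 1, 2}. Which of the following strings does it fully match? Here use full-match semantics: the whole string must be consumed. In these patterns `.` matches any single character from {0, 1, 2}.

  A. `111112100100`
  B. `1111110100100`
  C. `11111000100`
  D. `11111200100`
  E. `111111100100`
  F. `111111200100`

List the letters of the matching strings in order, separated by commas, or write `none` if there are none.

A → match
B → match
C → no match
D → match
E → match
F → match

A, B, D, E, F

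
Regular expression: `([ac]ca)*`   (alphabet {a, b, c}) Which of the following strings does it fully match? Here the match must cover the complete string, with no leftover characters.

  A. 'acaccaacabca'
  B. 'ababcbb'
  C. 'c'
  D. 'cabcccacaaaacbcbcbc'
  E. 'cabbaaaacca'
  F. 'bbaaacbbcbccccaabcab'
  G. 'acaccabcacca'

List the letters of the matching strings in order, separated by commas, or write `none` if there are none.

none

A → no match
B → no match
C → no match
D → no match
E → no match
F → no match
G → no match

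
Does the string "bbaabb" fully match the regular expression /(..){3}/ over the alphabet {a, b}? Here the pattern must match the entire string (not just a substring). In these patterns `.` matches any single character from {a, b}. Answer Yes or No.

Yes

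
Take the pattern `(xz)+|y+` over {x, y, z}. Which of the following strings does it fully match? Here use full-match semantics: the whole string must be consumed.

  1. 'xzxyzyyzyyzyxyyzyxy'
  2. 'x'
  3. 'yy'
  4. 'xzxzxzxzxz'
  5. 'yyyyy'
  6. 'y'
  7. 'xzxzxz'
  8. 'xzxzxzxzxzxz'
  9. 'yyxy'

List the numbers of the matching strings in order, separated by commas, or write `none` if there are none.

3, 4, 5, 6, 7, 8

1 → no match
2 → no match
3 → match
4 → match
5 → match
6 → match
7 → match
8 → match
9 → no match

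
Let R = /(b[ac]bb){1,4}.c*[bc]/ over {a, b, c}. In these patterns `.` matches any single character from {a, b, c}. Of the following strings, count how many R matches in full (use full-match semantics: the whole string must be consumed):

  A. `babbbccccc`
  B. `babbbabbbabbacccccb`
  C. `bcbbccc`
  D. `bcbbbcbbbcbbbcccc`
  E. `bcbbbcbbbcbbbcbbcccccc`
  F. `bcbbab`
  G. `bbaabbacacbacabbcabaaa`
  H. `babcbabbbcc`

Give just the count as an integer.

A. `babbbccccc` → match
B → match
C. `bcbbccc` → match
D → match
E → match
F. `bcbbab` → match
G → no match
H. `babcbabbbcc` → no match
Total matched: 6

6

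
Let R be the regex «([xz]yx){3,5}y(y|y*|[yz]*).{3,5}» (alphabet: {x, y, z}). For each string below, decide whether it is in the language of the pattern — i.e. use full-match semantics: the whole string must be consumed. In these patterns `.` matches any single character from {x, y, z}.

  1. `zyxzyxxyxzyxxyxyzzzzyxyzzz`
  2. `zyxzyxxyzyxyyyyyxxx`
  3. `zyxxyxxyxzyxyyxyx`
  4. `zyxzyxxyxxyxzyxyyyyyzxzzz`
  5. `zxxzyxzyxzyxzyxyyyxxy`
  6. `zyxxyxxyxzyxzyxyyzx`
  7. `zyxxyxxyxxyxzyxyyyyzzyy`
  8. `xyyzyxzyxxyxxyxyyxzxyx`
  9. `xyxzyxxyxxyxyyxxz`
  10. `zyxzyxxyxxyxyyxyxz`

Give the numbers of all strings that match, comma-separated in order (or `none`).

1, 3, 4, 6, 7, 9, 10

1 → match
2 → no match
3 → match
4 → match
5 → no match
6 → match
7 → match
8 → no match
9 → match
10 → match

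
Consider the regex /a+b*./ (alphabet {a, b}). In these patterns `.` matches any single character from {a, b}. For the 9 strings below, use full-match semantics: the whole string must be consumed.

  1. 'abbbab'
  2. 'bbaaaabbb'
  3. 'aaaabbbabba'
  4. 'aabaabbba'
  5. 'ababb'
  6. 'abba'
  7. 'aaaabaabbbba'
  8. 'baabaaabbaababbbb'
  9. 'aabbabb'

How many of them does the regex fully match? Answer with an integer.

1

1 → no match
2 → no match — must start with 'a'
3 → no match
4 → no match
5 → no match
6 → match
7 → no match
8 → no match — must start with 'a'
9 → no match
Total matched: 1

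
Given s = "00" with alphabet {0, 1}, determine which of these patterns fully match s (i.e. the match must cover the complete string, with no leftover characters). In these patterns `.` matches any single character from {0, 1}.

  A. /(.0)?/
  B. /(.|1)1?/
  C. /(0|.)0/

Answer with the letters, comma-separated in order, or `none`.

A, C

A → match
B → no match
C → match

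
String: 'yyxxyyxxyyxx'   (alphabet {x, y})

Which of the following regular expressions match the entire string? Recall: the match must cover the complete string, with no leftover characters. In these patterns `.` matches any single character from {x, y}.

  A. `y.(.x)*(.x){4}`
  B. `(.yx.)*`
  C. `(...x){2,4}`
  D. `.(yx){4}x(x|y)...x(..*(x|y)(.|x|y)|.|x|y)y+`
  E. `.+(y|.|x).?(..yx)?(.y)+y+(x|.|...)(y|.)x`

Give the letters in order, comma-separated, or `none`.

A → no match
B → match
C → match
D → no match — must end with 'y'
E → no match

B, C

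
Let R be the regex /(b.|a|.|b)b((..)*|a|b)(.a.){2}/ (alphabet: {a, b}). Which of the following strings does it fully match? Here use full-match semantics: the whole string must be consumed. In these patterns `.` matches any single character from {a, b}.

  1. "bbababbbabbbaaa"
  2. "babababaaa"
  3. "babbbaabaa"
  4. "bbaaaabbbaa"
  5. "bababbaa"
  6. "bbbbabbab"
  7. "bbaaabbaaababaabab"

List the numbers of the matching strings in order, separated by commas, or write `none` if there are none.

2, 3, 6, 7

1 → no match
2. "babababaaa" → match
3. "babbbaabaa" → match
4. "bbaaaabbbaa" → no match
5. "bababbaa" → no match
6. "bbbbabbab" → match
7 → match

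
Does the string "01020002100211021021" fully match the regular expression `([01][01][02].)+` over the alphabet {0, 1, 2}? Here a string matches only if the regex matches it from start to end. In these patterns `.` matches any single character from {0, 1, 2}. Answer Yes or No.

Yes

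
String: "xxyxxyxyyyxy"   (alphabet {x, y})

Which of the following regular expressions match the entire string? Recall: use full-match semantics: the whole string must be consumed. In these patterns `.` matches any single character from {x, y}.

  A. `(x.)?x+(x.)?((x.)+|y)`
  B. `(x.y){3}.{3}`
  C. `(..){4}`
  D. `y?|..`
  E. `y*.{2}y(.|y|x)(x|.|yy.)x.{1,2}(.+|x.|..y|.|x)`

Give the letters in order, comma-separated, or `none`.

A → no match
B → match
C → no match
D → no match
E → no match

B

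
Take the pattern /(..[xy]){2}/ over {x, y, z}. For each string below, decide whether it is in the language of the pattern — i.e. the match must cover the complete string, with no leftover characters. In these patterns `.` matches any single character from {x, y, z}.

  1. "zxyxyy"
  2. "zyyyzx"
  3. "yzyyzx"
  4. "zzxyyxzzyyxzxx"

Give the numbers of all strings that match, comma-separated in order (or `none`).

1 → match
2 → match
3 → match
4 → no match

1, 2, 3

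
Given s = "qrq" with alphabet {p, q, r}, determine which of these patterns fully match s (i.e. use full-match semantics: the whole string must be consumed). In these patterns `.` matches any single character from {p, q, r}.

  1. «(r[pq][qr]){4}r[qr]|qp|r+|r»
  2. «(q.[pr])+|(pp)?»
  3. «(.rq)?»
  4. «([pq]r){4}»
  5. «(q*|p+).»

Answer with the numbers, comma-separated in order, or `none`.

3

1 → no match
2 → no match
3 → match
4 → no match — must end with "r"
5 → no match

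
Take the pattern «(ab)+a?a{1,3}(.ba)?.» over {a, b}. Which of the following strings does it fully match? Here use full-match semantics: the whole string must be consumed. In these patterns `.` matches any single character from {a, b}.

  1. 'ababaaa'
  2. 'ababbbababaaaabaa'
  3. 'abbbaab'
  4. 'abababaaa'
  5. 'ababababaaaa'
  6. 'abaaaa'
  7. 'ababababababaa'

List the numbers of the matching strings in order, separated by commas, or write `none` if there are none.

1. 'ababaaa' → match
2 → no match
3. 'abbbaab' → no match
4. 'abababaaa' → match
5. 'ababababaaaa' → match
6. 'abaaaa' → match
7 → match

1, 4, 5, 6, 7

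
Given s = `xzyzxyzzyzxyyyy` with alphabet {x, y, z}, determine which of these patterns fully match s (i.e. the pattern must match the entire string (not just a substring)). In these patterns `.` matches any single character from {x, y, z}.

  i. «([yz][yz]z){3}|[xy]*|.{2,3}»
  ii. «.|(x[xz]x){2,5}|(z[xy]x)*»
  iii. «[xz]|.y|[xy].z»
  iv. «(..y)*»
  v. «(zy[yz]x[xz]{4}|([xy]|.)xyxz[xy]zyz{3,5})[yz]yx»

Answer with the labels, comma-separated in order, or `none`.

i → no match
ii → no match
iii → no match
iv → match
v → no match — must end with `yx`

iv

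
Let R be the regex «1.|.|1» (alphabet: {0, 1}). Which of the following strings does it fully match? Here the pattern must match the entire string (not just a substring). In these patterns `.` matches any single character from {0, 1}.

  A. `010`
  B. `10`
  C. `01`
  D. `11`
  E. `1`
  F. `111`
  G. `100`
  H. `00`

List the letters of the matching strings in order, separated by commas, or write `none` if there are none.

B, D, E

A → no match
B → match
C → no match
D → match
E → match
F → no match
G → no match
H → no match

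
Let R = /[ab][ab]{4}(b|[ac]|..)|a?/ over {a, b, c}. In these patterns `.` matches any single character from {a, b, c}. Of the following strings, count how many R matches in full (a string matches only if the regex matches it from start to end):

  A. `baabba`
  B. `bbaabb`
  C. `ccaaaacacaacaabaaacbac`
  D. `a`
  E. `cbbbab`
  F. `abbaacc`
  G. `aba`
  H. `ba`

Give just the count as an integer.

A → match
B → match
C → no match
D → match
E → no match
F → match
G → no match
H → no match
Total matched: 4

4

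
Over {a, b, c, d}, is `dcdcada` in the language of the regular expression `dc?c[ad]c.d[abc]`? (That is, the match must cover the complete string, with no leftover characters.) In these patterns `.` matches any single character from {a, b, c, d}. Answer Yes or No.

Yes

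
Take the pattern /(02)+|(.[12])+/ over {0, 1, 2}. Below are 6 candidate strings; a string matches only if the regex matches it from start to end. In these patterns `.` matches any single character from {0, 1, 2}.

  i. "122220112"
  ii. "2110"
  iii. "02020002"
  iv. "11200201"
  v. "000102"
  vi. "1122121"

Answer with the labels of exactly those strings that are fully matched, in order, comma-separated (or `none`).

none

i. "122220112" → no match
ii. "2110" → no match
iii. "02020002" → no match
iv. "11200201" → no match
v. "000102" → no match
vi. "1122121" → no match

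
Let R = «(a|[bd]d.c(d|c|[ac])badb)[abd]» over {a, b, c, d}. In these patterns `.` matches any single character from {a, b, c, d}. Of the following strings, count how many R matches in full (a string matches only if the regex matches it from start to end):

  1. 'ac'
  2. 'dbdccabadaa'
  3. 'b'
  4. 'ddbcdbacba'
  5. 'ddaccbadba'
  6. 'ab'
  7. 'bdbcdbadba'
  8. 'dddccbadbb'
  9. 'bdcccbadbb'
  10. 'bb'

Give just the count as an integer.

5

1 → no match
2 → no match
3 → no match
4 → no match
5 → match
6 → match
7 → match
8 → match
9 → match
10 → no match
Total matched: 5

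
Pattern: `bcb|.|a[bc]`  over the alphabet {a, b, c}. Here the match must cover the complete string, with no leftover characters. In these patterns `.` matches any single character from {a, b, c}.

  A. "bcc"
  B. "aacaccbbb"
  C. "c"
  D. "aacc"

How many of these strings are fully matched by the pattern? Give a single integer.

A → no match
B → no match
C → match
D → no match
Total matched: 1

1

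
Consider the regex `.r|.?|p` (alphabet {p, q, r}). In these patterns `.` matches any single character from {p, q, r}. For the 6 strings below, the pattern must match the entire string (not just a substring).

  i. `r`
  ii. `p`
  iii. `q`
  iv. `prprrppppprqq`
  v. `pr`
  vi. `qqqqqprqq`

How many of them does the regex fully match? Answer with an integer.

i. `r` → match
ii. `p` → match
iii. `q` → match
iv → no match
v. `pr` → match
vi. `qqqqqprqq` → no match
Total matched: 4

4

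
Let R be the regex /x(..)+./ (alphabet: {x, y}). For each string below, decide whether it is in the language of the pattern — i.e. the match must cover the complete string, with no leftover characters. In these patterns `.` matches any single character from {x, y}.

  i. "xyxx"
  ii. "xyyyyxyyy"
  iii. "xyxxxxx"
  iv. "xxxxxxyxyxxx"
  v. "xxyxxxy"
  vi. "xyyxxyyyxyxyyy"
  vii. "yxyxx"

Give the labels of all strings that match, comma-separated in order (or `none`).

i, iv, vi

i. "xyxx" → match
ii. "xyyyyxyyy" → no match
iii. "xyxxxxx" → no match
iv. "xxxxxxyxyxxx" → match
v. "xxyxxxy" → no match
vi → match
vii. "yxyxx" → no match — must start with "x"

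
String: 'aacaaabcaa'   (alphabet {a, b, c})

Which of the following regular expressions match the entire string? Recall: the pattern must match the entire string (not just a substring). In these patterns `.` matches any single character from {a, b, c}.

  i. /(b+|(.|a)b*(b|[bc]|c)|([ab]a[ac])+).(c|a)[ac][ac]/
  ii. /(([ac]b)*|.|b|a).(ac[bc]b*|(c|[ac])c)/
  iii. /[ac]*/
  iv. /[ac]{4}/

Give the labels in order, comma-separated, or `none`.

i → match
ii → no match
iii → no match
iv → no match

i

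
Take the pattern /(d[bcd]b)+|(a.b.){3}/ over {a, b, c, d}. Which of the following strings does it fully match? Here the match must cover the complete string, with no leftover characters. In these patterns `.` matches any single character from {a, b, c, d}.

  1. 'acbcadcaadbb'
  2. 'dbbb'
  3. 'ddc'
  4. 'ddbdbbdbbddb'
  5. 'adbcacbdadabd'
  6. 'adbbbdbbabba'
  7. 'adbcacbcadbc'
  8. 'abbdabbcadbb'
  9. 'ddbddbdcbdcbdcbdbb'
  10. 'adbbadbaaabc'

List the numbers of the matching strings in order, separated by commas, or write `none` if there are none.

4, 7, 8, 9, 10

1. 'acbcadcaadbb' → no match
2. 'dbbb' → no match
3. 'ddc' → no match
4. 'ddbdbbdbbddb' → match
5 → no match
6. 'adbbbdbbabba' → no match
7. 'adbcacbcadbc' → match
8. 'abbdabbcadbb' → match
9 → match
10. 'adbbadbaaabc' → match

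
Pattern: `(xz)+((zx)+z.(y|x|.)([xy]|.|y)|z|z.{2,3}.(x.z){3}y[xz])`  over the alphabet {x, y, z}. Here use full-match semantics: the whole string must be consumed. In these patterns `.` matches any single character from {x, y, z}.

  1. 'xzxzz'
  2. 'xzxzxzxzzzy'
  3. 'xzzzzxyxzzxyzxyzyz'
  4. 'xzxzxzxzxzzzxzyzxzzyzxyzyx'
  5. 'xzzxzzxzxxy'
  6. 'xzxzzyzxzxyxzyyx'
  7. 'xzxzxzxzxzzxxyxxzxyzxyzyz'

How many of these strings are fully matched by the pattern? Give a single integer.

1 → match
2 → no match
3 → match
4 → no match
5 → no match
6 → no match
7 → match
Total matched: 3

3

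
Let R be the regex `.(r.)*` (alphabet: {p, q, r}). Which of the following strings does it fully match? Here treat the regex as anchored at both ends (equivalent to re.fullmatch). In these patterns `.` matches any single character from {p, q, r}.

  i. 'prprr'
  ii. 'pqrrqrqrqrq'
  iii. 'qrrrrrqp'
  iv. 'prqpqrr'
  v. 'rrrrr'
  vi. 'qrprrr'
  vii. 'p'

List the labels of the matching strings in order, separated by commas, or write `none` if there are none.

i, v, vii

i → match
ii → no match
iii → no match
iv → no match
v → match
vi → no match
vii → match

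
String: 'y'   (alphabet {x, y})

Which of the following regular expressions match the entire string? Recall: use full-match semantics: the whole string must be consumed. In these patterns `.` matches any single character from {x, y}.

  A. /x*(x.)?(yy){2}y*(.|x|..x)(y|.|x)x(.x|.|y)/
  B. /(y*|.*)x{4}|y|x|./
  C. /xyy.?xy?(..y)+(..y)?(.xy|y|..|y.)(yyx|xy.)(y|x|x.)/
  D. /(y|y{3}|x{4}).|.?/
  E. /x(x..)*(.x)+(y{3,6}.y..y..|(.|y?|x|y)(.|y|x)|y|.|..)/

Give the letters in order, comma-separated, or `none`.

B, D

A → no match
B → match
C → no match — must start with 'xyy'
D → match
E → no match — must start with 'x'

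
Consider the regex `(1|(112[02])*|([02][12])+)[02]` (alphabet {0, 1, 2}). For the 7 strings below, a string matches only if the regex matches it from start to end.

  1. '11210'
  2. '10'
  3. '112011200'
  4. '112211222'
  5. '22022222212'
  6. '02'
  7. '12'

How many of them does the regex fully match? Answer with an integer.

5

1 → no match
2 → match
3 → match
4 → match
5 → match
6 → no match
7 → match
Total matched: 5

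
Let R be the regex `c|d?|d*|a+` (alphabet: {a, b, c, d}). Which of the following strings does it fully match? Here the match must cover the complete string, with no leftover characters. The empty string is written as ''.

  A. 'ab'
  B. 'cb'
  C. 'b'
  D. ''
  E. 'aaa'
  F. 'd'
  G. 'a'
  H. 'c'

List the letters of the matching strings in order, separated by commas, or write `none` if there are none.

D, E, F, G, H

A → no match
B → no match
C → no match
D → match
E → match
F → match
G → match
H → match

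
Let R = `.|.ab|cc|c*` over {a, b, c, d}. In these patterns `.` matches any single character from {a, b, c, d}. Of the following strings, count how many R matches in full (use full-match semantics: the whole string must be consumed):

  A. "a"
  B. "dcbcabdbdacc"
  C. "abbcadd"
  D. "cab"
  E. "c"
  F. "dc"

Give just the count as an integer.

3

A. "a" → match
B. "dcbcabdbdacc" → no match
C. "abbcadd" → no match
D. "cab" → match
E. "c" → match
F. "dc" → no match
Total matched: 3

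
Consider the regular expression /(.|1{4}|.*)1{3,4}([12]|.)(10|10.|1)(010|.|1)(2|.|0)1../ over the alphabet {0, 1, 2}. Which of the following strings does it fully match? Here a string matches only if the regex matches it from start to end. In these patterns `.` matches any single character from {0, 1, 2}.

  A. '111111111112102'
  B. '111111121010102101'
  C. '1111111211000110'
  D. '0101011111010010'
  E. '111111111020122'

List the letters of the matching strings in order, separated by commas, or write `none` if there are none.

A → match
B → match
C → no match
D → no match
E → match

A, B, E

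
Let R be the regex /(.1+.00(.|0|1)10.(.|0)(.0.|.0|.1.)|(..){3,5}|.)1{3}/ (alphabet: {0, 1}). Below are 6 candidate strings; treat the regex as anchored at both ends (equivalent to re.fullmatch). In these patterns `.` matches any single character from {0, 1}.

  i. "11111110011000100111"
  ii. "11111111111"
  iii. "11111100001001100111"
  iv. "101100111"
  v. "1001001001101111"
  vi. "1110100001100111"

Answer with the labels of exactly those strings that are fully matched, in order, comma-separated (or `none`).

i, ii, iii, iv

i → match
ii. "11111111111" → match
iii → match
iv. "101100111" → match
v → no match
vi → no match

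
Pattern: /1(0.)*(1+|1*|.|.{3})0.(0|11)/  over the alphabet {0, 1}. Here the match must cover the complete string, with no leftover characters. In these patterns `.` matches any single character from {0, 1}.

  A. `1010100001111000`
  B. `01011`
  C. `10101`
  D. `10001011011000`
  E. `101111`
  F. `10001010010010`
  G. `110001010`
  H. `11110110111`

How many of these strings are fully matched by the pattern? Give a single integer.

A → match
B → no match — must start with `1`
C → no match
D → no match
E → no match
F → no match
G → no match
H → no match
Total matched: 1

1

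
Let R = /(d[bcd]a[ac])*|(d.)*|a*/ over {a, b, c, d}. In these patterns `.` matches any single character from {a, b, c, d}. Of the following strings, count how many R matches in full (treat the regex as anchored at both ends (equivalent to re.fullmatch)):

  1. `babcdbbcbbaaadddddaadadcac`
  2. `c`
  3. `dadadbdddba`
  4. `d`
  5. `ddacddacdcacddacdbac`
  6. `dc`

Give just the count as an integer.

2

1 → no match
2 → no match
3 → no match
4 → no match
5 → match
6 → match
Total matched: 2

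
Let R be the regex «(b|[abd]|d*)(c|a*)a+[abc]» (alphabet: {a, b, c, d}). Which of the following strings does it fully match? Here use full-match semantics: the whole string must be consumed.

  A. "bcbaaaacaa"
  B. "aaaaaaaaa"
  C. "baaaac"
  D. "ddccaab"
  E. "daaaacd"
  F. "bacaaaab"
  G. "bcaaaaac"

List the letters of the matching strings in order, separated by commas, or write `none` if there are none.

A → no match
B → match
C → match
D → no match
E → no match
F → no match
G → match

B, C, G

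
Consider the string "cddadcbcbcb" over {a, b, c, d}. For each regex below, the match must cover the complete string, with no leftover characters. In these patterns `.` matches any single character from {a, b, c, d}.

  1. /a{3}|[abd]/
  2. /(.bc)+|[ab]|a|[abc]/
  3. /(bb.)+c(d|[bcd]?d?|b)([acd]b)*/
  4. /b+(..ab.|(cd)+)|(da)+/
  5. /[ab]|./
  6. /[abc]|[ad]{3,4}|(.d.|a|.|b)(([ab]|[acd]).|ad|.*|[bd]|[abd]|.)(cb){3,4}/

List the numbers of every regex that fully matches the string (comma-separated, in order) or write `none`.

6

1 → no match
2 → no match
3 → no match — must start with "bb"
4 → no match
5 → no match
6 → match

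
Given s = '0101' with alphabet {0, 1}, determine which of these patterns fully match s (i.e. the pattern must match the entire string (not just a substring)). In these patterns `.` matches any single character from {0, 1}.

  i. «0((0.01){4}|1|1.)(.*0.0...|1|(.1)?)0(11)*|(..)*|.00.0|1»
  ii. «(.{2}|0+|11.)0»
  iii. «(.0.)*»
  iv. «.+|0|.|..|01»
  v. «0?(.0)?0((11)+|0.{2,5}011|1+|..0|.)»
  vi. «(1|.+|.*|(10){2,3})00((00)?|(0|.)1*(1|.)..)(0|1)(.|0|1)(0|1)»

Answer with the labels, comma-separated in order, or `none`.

i → match
ii → no match — must end with '0'
iii → no match
iv → match
v → no match
vi → no match

i, iv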